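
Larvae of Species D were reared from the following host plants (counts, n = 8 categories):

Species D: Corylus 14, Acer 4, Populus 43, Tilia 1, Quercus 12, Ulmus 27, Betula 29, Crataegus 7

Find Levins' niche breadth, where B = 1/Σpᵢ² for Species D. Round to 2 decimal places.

Proportions for Species D (n=137): 14/137=0.1022, 4/137=0.0292, 43/137=0.3139, 1/137=0.0073, 12/137=0.0876, 27/137=0.1971, 29/137=0.2117, 7/137=0.0511
Σpᵢ² = 0.1022² + 0.0292² + 0.3139² + 0.0073² + 0.0876² + 0.1971² + 0.2117² + 0.0511² = 0.010445 + 0.000853 + 0.098533 + 0.000053 + 0.007674 + 0.038848 + 0.044817 + 0.002611 = 0.203834
B = 1 / 0.203834 = 4.9060

4.91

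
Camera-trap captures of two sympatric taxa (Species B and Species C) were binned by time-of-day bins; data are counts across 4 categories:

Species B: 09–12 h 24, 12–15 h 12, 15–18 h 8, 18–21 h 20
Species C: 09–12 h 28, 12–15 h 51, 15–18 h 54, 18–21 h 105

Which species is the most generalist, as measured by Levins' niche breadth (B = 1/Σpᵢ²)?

Proportions for Species B (n=64): 24/64=0.3750, 12/64=0.1875, 8/64=0.1250, 20/64=0.3125
Proportions for Species C (n=238): 28/238=0.1176, 51/238=0.2143, 54/238=0.2269, 105/238=0.4412
Σp_Bᵢ² = 0.3750² + 0.1875² + 0.1250² + 0.3125² = 0.140625 + 0.035156 + 0.015625 + 0.097656 = 0.289062
B_B = 1 / 0.289062 = 3.4595
Σp_Cᵢ² = 0.1176² + 0.2143² + 0.2269² + 0.4412² = 0.013830 + 0.045924 + 0.051484 + 0.194657 = 0.305895
B_C = 1 / 0.305895 = 3.2691
Highest B → broadest niche (most generalist): Species B (B = 3.46).

Species B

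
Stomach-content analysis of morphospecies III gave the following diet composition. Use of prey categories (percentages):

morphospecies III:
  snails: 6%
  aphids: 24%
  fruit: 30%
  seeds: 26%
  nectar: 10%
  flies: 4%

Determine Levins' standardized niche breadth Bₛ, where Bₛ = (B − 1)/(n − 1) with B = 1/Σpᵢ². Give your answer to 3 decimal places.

0.668

Convert percentages to proportions (divide by 100).
Σpᵢ² = 0.06² + 0.24² + 0.30² + 0.26² + 0.10² + 0.04² = 0.0036 + 0.0576 + 0.0900 + 0.0676 + 0.0100 + 0.0016 = 0.2304
B = 1 / 0.2304 = 4.34028
Bₛ = (B − 1)/(n − 1) = (4.34028 − 1)/(6 − 1) = 3.34028/5 = 0.66806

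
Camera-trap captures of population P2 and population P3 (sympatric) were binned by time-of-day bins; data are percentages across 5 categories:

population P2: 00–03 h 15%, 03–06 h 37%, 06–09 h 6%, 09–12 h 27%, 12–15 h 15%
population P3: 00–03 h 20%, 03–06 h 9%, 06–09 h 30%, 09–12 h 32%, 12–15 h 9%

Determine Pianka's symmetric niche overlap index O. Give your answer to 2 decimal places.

0.71

Convert percentages to proportions (divide by 100).
Σ p₁ᵢp₂ᵢ = 0.0300 + 0.0333 + 0.0180 + 0.0864 + 0.0135 = 0.1812
Σp_1ᵢ² = 0.15² + 0.37² + 0.06² + 0.27² + 0.15² = 0.0225 + 0.1369 + 0.0036 + 0.0729 + 0.0225 = 0.2584
Σp_2ᵢ² = 0.20² + 0.09² + 0.30² + 0.32² + 0.09² = 0.0400 + 0.0081 + 0.0900 + 0.1024 + 0.0081 = 0.2486
O = 0.1812 / √(0.2584 × 0.2486) = 0.1812 / 0.25345 = 0.7149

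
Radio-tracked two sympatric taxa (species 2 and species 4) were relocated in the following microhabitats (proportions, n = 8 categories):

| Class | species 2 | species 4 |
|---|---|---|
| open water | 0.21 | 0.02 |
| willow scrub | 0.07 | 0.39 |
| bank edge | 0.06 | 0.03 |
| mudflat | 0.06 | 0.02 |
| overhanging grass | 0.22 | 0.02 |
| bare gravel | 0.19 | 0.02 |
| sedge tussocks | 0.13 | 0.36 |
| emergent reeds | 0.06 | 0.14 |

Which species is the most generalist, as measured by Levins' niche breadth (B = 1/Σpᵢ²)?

Σp_2ᵢ² = 0.21² + 0.07² + 0.06² + 0.06² + 0.22² + 0.19² + 0.13² + 0.06² = 0.0441 + 0.0049 + 0.0036 + 0.0036 + 0.0484 + 0.0361 + 0.0169 + 0.0036 = 0.1612
B_2 = 1 / 0.1612 = 6.2035
Σp_4ᵢ² = 0.02² + 0.39² + 0.03² + 0.02² + 0.02² + 0.02² + 0.36² + 0.14² = 0.0004 + 0.1521 + 0.0009 + 0.0004 + 0.0004 + 0.0004 + 0.1296 + 0.0196 = 0.3038
B_4 = 1 / 0.3038 = 3.2916
Highest B → broadest niche (most generalist): species 2 (B = 6.20).

species 2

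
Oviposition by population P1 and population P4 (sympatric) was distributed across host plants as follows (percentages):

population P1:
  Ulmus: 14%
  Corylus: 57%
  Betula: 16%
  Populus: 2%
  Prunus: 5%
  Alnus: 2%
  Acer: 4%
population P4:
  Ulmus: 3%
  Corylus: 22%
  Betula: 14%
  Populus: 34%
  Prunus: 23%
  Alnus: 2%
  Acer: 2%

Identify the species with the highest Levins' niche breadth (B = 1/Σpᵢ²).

Convert percentages to proportions (divide by 100).
Σp_P1ᵢ² = 0.14² + 0.57² + 0.16² + 0.02² + 0.05² + 0.02² + 0.04² = 0.0196 + 0.3249 + 0.0256 + 0.0004 + 0.0025 + 0.0004 + 0.0016 = 0.3750
B_P1 = 1 / 0.3750 = 2.6667
Σp_P4ᵢ² = 0.03² + 0.22² + 0.14² + 0.34² + 0.23² + 0.02² + 0.02² = 0.0009 + 0.0484 + 0.0196 + 0.1156 + 0.0529 + 0.0004 + 0.0004 = 0.2382
B_P4 = 1 / 0.2382 = 4.1982
Highest B → broadest niche (most generalist): population P4 (B = 4.20).

population P4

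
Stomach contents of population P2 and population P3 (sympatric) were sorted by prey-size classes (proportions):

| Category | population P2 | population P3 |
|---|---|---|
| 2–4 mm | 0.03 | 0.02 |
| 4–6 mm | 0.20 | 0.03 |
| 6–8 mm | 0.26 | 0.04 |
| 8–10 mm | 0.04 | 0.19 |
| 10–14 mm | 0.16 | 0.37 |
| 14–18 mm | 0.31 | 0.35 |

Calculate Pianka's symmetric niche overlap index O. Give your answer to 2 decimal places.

Σ p₁ᵢp₂ᵢ = 0.0006 + 0.0060 + 0.0104 + 0.0076 + 0.0592 + 0.1085 = 0.1923
Σp_1ᵢ² = 0.03² + 0.20² + 0.26² + 0.04² + 0.16² + 0.31² = 0.0009 + 0.0400 + 0.0676 + 0.0016 + 0.0256 + 0.0961 = 0.2318
Σp_2ᵢ² = 0.02² + 0.03² + 0.04² + 0.19² + 0.37² + 0.35² = 0.0004 + 0.0009 + 0.0016 + 0.0361 + 0.1369 + 0.1225 = 0.2984
O = 0.1923 / √(0.2318 × 0.2984) = 0.1923 / 0.26300 = 0.7312

0.73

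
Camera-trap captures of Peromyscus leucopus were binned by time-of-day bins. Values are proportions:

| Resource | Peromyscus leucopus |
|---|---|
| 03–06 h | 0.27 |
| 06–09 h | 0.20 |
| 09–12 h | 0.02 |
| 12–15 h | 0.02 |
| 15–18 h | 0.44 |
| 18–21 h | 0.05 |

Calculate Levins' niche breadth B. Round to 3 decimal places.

Σpᵢ² = 0.27² + 0.20² + 0.02² + 0.02² + 0.44² + 0.05² = 0.0729 + 0.0400 + 0.0004 + 0.0004 + 0.1936 + 0.0025 = 0.3098
B = 1 / 0.3098 = 3.22789

3.228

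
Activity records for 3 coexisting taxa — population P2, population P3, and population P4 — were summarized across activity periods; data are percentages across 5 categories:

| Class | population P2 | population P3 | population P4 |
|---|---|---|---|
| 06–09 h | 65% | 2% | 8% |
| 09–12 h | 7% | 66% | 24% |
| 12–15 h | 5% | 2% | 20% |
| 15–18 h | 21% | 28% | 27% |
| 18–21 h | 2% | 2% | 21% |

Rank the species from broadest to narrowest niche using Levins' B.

Convert percentages to proportions (divide by 100).
Σp_P2ᵢ² = 0.65² + 0.07² + 0.05² + 0.21² + 0.02² = 0.4225 + 0.0049 + 0.0025 + 0.0441 + 0.0004 = 0.4744
B_P2 = 1 / 0.4744 = 2.1079
Σp_P3ᵢ² = 0.02² + 0.66² + 0.02² + 0.28² + 0.02² = 0.0004 + 0.4356 + 0.0004 + 0.0784 + 0.0004 = 0.5152
B_P3 = 1 / 0.5152 = 1.9410
Σp_P4ᵢ² = 0.08² + 0.24² + 0.20² + 0.27² + 0.21² = 0.0064 + 0.0576 + 0.0400 + 0.0729 + 0.0441 = 0.2210
B_P4 = 1 / 0.2210 = 4.5249
Ranking by B (broadest → narrowest): population P4 (4.52) > population P2 (2.11) > population P3 (1.94)

population P4 > population P2 > population P3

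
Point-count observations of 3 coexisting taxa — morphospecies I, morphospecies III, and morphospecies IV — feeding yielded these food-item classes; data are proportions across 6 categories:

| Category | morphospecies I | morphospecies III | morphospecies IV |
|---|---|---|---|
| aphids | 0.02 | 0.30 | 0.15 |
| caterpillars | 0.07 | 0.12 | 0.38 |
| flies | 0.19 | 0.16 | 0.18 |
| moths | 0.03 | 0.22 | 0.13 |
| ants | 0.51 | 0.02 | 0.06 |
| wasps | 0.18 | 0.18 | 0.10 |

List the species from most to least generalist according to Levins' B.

morphospecies III > morphospecies IV > morphospecies I

Σp_Iᵢ² = 0.02² + 0.07² + 0.19² + 0.03² + 0.51² + 0.18² = 0.0004 + 0.0049 + 0.0361 + 0.0009 + 0.2601 + 0.0324 = 0.3348
B_I = 1 / 0.3348 = 2.9869
Σp_IIIᵢ² = 0.30² + 0.12² + 0.16² + 0.22² + 0.02² + 0.18² = 0.0900 + 0.0144 + 0.0256 + 0.0484 + 0.0004 + 0.0324 = 0.2112
B_III = 1 / 0.2112 = 4.7348
Σp_IVᵢ² = 0.15² + 0.38² + 0.18² + 0.13² + 0.06² + 0.10² = 0.0225 + 0.1444 + 0.0324 + 0.0169 + 0.0036 + 0.0100 = 0.2298
B_IV = 1 / 0.2298 = 4.3516
Ranking by B (broadest → narrowest): morphospecies III (4.73) > morphospecies IV (4.35) > morphospecies I (2.99)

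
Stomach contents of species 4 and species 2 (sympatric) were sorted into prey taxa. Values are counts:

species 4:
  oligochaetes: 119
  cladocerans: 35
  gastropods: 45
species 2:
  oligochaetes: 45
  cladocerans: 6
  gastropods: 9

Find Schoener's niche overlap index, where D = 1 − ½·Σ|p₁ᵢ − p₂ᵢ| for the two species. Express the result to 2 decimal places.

0.85

Proportions for species 4 (n=199): 119/199=0.5980, 35/199=0.1759, 45/199=0.2261
Proportions for species 2 (n=60): 45/60=0.7500, 6/60=0.1000, 9/60=0.1500
Σ|p₁ᵢ − p₂ᵢ| = 0.1520 + 0.0759 + 0.0761 = 0.3040
D = 1 − ½ × 0.3040 = 1 − 0.15200 = 0.84800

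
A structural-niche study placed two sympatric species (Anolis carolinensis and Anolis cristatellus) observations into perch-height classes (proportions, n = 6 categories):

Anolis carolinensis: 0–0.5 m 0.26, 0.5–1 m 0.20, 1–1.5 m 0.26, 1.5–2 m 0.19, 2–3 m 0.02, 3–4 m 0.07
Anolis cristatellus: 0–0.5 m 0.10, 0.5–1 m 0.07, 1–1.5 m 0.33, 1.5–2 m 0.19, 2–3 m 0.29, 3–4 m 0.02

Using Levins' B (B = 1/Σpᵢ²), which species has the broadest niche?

Σp_caroᵢ² = 0.26² + 0.20² + 0.26² + 0.19² + 0.02² + 0.07² = 0.0676 + 0.0400 + 0.0676 + 0.0361 + 0.0004 + 0.0049 = 0.2166
B_caro = 1 / 0.2166 = 4.6168
Σp_crisᵢ² = 0.10² + 0.07² + 0.33² + 0.19² + 0.29² + 0.02² = 0.0100 + 0.0049 + 0.1089 + 0.0361 + 0.0841 + 0.0004 = 0.2444
B_cris = 1 / 0.2444 = 4.0917
Highest B → broadest niche (most generalist): Anolis carolinensis (B = 4.62).

Anolis carolinensis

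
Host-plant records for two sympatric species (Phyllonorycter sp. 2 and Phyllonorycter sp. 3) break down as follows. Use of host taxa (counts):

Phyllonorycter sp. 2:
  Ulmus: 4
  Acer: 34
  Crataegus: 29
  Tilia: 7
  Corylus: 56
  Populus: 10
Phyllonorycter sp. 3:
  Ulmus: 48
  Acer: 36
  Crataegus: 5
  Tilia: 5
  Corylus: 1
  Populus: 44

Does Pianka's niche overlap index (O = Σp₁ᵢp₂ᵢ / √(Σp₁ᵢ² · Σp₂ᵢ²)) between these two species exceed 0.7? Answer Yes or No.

Proportions for Phyllonorycter sp. 2 (n=140): 4/140=0.0286, 34/140=0.2429, 29/140=0.2071, 7/140=0.0500, 56/140=0.4000, 10/140=0.0714
Proportions for Phyllonorycter sp. 3 (n=139): 48/139=0.3453, 36/139=0.2590, 5/139=0.0360, 5/139=0.0360, 1/139=0.0072, 44/139=0.3165
Σ p₁ᵢp₂ᵢ = 0.009876 + 0.062911 + 0.007456 + 0.001800 + 0.002880 + 0.022598 = 0.107521
Σp_1ᵢ² = 0.0286² + 0.2429² + 0.2071² + 0.0500² + 0.4000² + 0.0714² = 0.000818 + 0.059000 + 0.042890 + 0.002500 + 0.160000 + 0.005098 = 0.270306
Σp_2ᵢ² = 0.3453² + 0.2590² + 0.0360² + 0.0360² + 0.0072² + 0.3165² = 0.119232 + 0.067081 + 0.001296 + 0.001296 + 0.000052 + 0.100172 = 0.289129
O = 0.107521 / √(0.270306 × 0.289129) = 0.107521 / 0.2795591 = 0.3846
O = 0.3846 < 0.7 → No.

No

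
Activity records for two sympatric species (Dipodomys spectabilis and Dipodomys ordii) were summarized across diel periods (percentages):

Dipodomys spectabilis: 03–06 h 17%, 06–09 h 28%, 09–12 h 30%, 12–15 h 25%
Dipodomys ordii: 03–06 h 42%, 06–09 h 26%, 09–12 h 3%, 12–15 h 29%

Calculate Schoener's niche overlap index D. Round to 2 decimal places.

0.71

Convert percentages to proportions (divide by 100).
Σ|p₁ᵢ − p₂ᵢ| = 0.25 + 0.02 + 0.27 + 0.04 = 0.58
D = 1 − ½ × 0.58 = 1 − 0.290 = 0.7100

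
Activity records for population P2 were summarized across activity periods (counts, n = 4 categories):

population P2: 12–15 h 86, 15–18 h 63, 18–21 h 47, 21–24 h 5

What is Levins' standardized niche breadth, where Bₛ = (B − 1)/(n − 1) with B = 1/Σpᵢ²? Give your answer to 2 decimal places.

Proportions for population P2 (n=201): 86/201=0.4279, 63/201=0.3134, 47/201=0.2338, 5/201=0.0249
Σpᵢ² = 0.4279² + 0.3134² + 0.2338² + 0.0249² = 0.183098 + 0.098220 + 0.054662 + 0.000620 = 0.336600
B = 1 / 0.336600 = 2.9709
Bₛ = (B − 1)/(n − 1) = (2.9709 − 1)/(4 − 1) = 1.9709/3 = 0.6570

0.66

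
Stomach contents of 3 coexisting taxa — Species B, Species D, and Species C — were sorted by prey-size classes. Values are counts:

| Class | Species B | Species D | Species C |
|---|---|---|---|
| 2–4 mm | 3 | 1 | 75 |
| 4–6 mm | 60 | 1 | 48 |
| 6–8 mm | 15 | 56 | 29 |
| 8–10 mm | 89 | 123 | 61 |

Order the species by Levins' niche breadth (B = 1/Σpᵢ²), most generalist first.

Proportions for Species B (n=167): 3/167=0.0180, 60/167=0.3593, 15/167=0.0898, 89/167=0.5329
Proportions for Species D (n=181): 1/181=0.0055, 1/181=0.0055, 56/181=0.3094, 123/181=0.6796
Proportions for Species C (n=213): 75/213=0.3521, 48/213=0.2254, 29/213=0.1362, 61/213=0.2864
Σp_Bᵢ² = 0.0180² + 0.3593² + 0.0898² + 0.5329² = 0.000324 + 0.129096 + 0.008064 + 0.283982 = 0.421466
B_B = 1 / 0.421466 = 2.3727
Σp_Dᵢ² = 0.0055² + 0.0055² + 0.3094² + 0.6796² = 0.000030 + 0.000030 + 0.095728 + 0.461856 = 0.557644
B_D = 1 / 0.557644 = 1.7933
Σp_Cᵢ² = 0.3521² + 0.2254² + 0.1362² + 0.2864² = 0.123974 + 0.050805 + 0.018550 + 0.082025 = 0.275354
B_C = 1 / 0.275354 = 3.6317
Ranking by B (broadest → narrowest): Species C (3.63) > Species B (2.37) > Species D (1.79)

Species C > Species B > Species D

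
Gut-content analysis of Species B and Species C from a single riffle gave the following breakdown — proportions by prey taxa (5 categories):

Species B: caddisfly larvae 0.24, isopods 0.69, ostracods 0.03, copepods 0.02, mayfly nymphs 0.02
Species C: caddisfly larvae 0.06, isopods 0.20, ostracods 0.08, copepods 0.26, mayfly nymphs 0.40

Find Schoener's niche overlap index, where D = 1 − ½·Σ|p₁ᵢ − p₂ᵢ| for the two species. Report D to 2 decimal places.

Σ|p₁ᵢ − p₂ᵢ| = 0.18 + 0.49 + 0.05 + 0.24 + 0.38 = 1.34
D = 1 − ½ × 1.34 = 1 − 0.670 = 0.3300

0.33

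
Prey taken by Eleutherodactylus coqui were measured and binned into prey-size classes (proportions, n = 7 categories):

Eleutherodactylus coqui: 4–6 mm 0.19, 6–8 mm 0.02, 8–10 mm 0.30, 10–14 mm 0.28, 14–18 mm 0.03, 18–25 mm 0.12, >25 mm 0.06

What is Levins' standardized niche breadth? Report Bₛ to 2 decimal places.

Σpᵢ² = 0.19² + 0.02² + 0.30² + 0.28² + 0.03² + 0.12² + 0.06² = 0.0361 + 0.0004 + 0.0900 + 0.0784 + 0.0009 + 0.0144 + 0.0036 = 0.2238
B = 1 / 0.2238 = 4.4683
Bₛ = (B − 1)/(n − 1) = (4.4683 − 1)/(7 − 1) = 3.4683/6 = 0.5781

0.58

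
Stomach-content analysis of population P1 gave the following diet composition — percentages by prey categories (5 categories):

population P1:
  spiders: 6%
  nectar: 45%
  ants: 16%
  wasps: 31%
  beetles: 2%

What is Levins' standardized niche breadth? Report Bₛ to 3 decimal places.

0.512

Convert percentages to proportions (divide by 100).
Σpᵢ² = 0.06² + 0.45² + 0.16² + 0.31² + 0.02² = 0.0036 + 0.2025 + 0.0256 + 0.0961 + 0.0004 = 0.3282
B = 1 / 0.3282 = 3.04692
Bₛ = (B − 1)/(n − 1) = (3.04692 − 1)/(5 − 1) = 2.04692/4 = 0.51173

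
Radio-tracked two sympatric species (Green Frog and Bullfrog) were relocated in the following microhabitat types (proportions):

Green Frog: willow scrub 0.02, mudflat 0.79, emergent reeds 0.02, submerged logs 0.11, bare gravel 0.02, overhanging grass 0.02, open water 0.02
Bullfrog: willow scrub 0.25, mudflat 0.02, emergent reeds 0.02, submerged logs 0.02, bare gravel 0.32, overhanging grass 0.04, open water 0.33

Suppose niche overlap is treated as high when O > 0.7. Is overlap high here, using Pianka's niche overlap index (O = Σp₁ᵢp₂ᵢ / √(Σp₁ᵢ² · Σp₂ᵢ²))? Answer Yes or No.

No

Σ p₁ᵢp₂ᵢ = 0.0050 + 0.0158 + 0.0004 + 0.0022 + 0.0064 + 0.0008 + 0.0066 = 0.0372
Σp_1ᵢ² = 0.02² + 0.79² + 0.02² + 0.11² + 0.02² + 0.02² + 0.02² = 0.0004 + 0.6241 + 0.0004 + 0.0121 + 0.0004 + 0.0004 + 0.0004 = 0.6382
Σp_2ᵢ² = 0.25² + 0.02² + 0.02² + 0.02² + 0.32² + 0.04² + 0.33² = 0.0625 + 0.0004 + 0.0004 + 0.0004 + 0.1024 + 0.0016 + 0.1089 = 0.2766
O = 0.0372 / √(0.6382 × 0.2766) = 0.0372 / 0.42015 = 0.0885
O = 0.0885 < 0.7 → No.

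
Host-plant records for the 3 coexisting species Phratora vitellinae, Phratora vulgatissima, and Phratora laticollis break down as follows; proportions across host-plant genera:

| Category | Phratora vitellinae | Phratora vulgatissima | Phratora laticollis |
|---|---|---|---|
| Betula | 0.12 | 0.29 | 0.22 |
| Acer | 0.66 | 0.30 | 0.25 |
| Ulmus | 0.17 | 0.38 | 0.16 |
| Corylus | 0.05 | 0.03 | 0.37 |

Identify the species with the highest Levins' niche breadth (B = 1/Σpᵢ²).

Σp_viteᵢ² = 0.12² + 0.66² + 0.17² + 0.05² = 0.0144 + 0.4356 + 0.0289 + 0.0025 = 0.4814
B_vite = 1 / 0.4814 = 2.0773
Σp_vulgᵢ² = 0.29² + 0.30² + 0.38² + 0.03² = 0.0841 + 0.0900 + 0.1444 + 0.0009 = 0.3194
B_vulg = 1 / 0.3194 = 3.1309
Σp_latiᵢ² = 0.22² + 0.25² + 0.16² + 0.37² = 0.0484 + 0.0625 + 0.0256 + 0.1369 = 0.2734
B_lati = 1 / 0.2734 = 3.6576
Highest B → broadest niche (most generalist): Phratora laticollis (B = 3.66).

Phratora laticollis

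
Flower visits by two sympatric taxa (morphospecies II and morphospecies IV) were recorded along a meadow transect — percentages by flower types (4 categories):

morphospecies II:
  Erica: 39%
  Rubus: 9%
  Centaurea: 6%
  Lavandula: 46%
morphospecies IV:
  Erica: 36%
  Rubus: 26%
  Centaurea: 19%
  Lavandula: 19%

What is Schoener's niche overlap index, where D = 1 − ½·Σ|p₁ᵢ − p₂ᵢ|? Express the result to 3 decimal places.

Convert percentages to proportions (divide by 100).
Σ|p₁ᵢ − p₂ᵢ| = 0.03 + 0.17 + 0.13 + 0.27 = 0.60
D = 1 − ½ × 0.60 = 1 − 0.300 = 0.70000

0.700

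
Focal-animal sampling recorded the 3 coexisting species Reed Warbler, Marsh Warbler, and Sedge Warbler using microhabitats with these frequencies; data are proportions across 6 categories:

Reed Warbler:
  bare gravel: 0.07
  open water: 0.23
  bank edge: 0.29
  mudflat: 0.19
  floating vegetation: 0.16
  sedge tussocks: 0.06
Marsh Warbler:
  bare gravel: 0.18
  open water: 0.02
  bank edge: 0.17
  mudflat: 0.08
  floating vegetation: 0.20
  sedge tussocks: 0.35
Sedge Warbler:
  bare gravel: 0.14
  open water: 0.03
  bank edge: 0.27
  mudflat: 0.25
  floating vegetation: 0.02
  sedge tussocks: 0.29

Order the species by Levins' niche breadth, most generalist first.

Reed Warbler > Marsh Warbler > Sedge Warbler

Σp_Reedᵢ² = 0.07² + 0.23² + 0.29² + 0.19² + 0.16² + 0.06² = 0.0049 + 0.0529 + 0.0841 + 0.0361 + 0.0256 + 0.0036 = 0.2072
B_Reed = 1 / 0.2072 = 4.8263
Σp_Marsᵢ² = 0.18² + 0.02² + 0.17² + 0.08² + 0.20² + 0.35² = 0.0324 + 0.0004 + 0.0289 + 0.0064 + 0.0400 + 0.1225 = 0.2306
B_Mars = 1 / 0.2306 = 4.3365
Σp_Sedgᵢ² = 0.14² + 0.03² + 0.27² + 0.25² + 0.02² + 0.29² = 0.0196 + 0.0009 + 0.0729 + 0.0625 + 0.0004 + 0.0841 = 0.2404
B_Sedg = 1 / 0.2404 = 4.1597
Ranking by B (broadest → narrowest): Reed Warbler (4.83) > Marsh Warbler (4.34) > Sedge Warbler (4.16)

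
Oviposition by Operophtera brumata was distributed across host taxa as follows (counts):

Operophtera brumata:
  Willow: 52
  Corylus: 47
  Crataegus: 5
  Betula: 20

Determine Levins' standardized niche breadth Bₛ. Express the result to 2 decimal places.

0.63

Proportions for Operophtera brumata (n=124): 52/124=0.4194, 47/124=0.3790, 5/124=0.0403, 20/124=0.1613
Σpᵢ² = 0.4194² + 0.3790² + 0.0403² + 0.1613² = 0.175896 + 0.143641 + 0.001624 + 0.026018 = 0.347179
B = 1 / 0.347179 = 2.8804
Bₛ = (B − 1)/(n − 1) = (2.8804 − 1)/(4 − 1) = 1.8804/3 = 0.6268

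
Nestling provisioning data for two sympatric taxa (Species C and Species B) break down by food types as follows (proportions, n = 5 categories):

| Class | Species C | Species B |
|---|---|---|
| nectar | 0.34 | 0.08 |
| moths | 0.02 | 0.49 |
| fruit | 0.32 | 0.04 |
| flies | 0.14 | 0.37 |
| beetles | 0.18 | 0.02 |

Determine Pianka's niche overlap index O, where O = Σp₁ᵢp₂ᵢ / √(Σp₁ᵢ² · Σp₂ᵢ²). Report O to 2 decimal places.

0.33

Σ p₁ᵢp₂ᵢ = 0.0272 + 0.0098 + 0.0128 + 0.0518 + 0.0036 = 0.1052
Σp_1ᵢ² = 0.34² + 0.02² + 0.32² + 0.14² + 0.18² = 0.1156 + 0.0004 + 0.1024 + 0.0196 + 0.0324 = 0.2704
Σp_2ᵢ² = 0.08² + 0.49² + 0.04² + 0.37² + 0.02² = 0.0064 + 0.2401 + 0.0016 + 0.1369 + 0.0004 = 0.3854
O = 0.1052 / √(0.2704 × 0.3854) = 0.1052 / 0.32282 = 0.3259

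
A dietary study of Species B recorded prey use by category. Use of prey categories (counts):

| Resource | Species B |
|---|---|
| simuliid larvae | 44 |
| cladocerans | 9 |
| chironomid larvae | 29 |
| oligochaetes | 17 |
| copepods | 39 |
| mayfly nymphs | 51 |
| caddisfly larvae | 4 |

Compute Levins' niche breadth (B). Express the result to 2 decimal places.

Proportions for Species B (n=193): 44/193=0.2280, 9/193=0.0466, 29/193=0.1503, 17/193=0.0881, 39/193=0.2021, 51/193=0.2642, 4/193=0.0207
Σpᵢ² = 0.2280² + 0.0466² + 0.1503² + 0.0881² + 0.2021² + 0.2642² + 0.0207² = 0.051984 + 0.002172 + 0.022590 + 0.007762 + 0.040844 + 0.069802 + 0.000428 = 0.195582
B = 1 / 0.195582 = 5.1129

5.11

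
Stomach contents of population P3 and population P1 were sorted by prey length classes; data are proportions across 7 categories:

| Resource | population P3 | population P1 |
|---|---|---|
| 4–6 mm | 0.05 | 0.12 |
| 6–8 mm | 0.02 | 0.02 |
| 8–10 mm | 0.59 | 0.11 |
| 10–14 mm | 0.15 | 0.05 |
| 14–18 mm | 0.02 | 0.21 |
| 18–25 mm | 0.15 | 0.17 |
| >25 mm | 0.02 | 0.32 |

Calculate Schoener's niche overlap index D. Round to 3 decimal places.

Σ|p₁ᵢ − p₂ᵢ| = 0.07 + 0.00 + 0.48 + 0.10 + 0.19 + 0.02 + 0.30 = 1.16
D = 1 − ½ × 1.16 = 1 − 0.580 = 0.42000

0.420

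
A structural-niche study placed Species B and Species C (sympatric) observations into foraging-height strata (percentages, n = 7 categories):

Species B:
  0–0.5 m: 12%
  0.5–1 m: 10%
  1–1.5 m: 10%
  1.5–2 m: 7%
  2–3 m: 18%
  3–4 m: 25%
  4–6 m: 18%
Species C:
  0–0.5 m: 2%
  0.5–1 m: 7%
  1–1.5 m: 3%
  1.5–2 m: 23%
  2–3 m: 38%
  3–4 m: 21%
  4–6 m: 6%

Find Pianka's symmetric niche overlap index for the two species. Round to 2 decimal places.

0.78

Convert percentages to proportions (divide by 100).
Σ p₁ᵢp₂ᵢ = 0.0024 + 0.0070 + 0.0030 + 0.0161 + 0.0684 + 0.0525 + 0.0108 = 0.1602
Σp_1ᵢ² = 0.12² + 0.10² + 0.10² + 0.07² + 0.18² + 0.25² + 0.18² = 0.0144 + 0.0100 + 0.0100 + 0.0049 + 0.0324 + 0.0625 + 0.0324 = 0.1666
Σp_2ᵢ² = 0.02² + 0.07² + 0.03² + 0.23² + 0.38² + 0.21² + 0.06² = 0.0004 + 0.0049 + 0.0009 + 0.0529 + 0.1444 + 0.0441 + 0.0036 = 0.2512
O = 0.1602 / √(0.1666 × 0.2512) = 0.1602 / 0.20457 = 0.7831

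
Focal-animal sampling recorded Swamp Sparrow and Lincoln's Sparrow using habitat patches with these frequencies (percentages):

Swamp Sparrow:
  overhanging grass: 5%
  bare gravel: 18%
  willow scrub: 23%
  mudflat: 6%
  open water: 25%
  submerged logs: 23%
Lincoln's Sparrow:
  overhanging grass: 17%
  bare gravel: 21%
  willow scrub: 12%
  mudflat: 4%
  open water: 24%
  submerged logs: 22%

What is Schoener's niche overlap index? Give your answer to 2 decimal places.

Convert percentages to proportions (divide by 100).
Σ|p₁ᵢ − p₂ᵢ| = 0.12 + 0.03 + 0.11 + 0.02 + 0.01 + 0.01 = 0.30
D = 1 − ½ × 0.30 = 1 − 0.150 = 0.8500

0.85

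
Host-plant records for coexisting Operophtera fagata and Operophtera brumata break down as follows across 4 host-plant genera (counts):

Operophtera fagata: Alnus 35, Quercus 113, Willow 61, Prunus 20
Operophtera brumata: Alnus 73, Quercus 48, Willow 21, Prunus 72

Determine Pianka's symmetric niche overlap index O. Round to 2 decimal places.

0.69

Proportions for Operophtera fagata (n=229): 35/229=0.1528, 113/229=0.4934, 61/229=0.2664, 20/229=0.0873
Proportions for Operophtera brumata (n=214): 73/214=0.3411, 48/214=0.2243, 21/214=0.0981, 72/214=0.3364
Σ p₁ᵢp₂ᵢ = 0.052120 + 0.110670 + 0.026134 + 0.029368 = 0.218292
Σp_1ᵢ² = 0.1528² + 0.4934² + 0.2664² + 0.0873² = 0.023348 + 0.243444 + 0.070969 + 0.007621 = 0.345382
Σp_2ᵢ² = 0.3411² + 0.2243² + 0.0981² + 0.3364² = 0.116349 + 0.050310 + 0.009624 + 0.113165 = 0.289448
O = 0.218292 / √(0.345382 × 0.289448) = 0.218292 / 0.3161805 = 0.6904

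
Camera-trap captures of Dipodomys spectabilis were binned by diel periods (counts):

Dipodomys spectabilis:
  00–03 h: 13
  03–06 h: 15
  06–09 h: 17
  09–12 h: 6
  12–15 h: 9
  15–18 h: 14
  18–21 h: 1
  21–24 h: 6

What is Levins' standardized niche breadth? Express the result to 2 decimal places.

Proportions for Dipodomys spectabilis (n=81): 13/81=0.1605, 15/81=0.1852, 17/81=0.2099, 6/81=0.0741, 9/81=0.1111, 14/81=0.1728, 1/81=0.0123, 6/81=0.0741
Σpᵢ² = 0.1605² + 0.1852² + 0.2099² + 0.0741² + 0.1111² + 0.1728² + 0.0123² + 0.0741² = 0.025760 + 0.034299 + 0.044058 + 0.005491 + 0.012343 + 0.029860 + 0.000151 + 0.005491 = 0.157453
B = 1 / 0.157453 = 6.3511
Bₛ = (B − 1)/(n − 1) = (6.3511 − 1)/(8 − 1) = 5.3511/7 = 0.7644

0.76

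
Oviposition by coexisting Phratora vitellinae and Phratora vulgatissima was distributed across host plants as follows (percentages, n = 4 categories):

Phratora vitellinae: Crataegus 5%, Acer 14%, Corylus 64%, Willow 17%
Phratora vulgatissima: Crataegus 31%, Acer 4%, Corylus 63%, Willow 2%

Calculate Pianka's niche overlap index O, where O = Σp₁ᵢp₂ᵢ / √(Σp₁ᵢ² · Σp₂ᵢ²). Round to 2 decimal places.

Convert percentages to proportions (divide by 100).
Σ p₁ᵢp₂ᵢ = 0.0155 + 0.0056 + 0.4032 + 0.0034 = 0.4277
Σp_1ᵢ² = 0.05² + 0.14² + 0.64² + 0.17² = 0.0025 + 0.0196 + 0.4096 + 0.0289 = 0.4606
Σp_2ᵢ² = 0.31² + 0.04² + 0.63² + 0.02² = 0.0961 + 0.0016 + 0.3969 + 0.0004 = 0.4950
O = 0.4277 / √(0.4606 × 0.4950) = 0.4277 / 0.47749 = 0.8957

0.90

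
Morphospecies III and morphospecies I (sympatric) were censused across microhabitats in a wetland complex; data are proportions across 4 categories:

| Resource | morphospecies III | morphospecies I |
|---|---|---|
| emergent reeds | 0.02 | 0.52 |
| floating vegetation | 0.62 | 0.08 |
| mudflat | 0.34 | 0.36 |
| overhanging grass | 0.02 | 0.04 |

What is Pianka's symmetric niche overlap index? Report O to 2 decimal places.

Σ p₁ᵢp₂ᵢ = 0.0104 + 0.0496 + 0.1224 + 0.0008 = 0.1832
Σp_1ᵢ² = 0.02² + 0.62² + 0.34² + 0.02² = 0.0004 + 0.3844 + 0.1156 + 0.0004 = 0.5008
Σp_2ᵢ² = 0.52² + 0.08² + 0.36² + 0.04² = 0.2704 + 0.0064 + 0.1296 + 0.0016 = 0.4080
O = 0.1832 / √(0.5008 × 0.4080) = 0.1832 / 0.45202 = 0.4053

0.41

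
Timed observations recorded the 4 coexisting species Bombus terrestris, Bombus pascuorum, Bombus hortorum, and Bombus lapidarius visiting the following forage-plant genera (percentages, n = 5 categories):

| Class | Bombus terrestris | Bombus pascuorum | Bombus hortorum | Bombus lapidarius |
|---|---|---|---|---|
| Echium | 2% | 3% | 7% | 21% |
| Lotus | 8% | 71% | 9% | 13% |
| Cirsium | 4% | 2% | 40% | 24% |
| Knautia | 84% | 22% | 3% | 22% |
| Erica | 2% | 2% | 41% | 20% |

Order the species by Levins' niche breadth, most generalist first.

Bombus lapidarius > Bombus hortorum > Bombus pascuorum > Bombus terrestris

Convert percentages to proportions (divide by 100).
Σp_terrᵢ² = 0.02² + 0.08² + 0.04² + 0.84² + 0.02² = 0.0004 + 0.0064 + 0.0016 + 0.7056 + 0.0004 = 0.7144
B_terr = 1 / 0.7144 = 1.3998
Σp_pascᵢ² = 0.03² + 0.71² + 0.02² + 0.22² + 0.02² = 0.0009 + 0.5041 + 0.0004 + 0.0484 + 0.0004 = 0.5542
B_pasc = 1 / 0.5542 = 1.8044
Σp_hortᵢ² = 0.07² + 0.09² + 0.40² + 0.03² + 0.41² = 0.0049 + 0.0081 + 0.1600 + 0.0009 + 0.1681 = 0.3420
B_hort = 1 / 0.3420 = 2.9240
Σp_lapiᵢ² = 0.21² + 0.13² + 0.24² + 0.22² + 0.20² = 0.0441 + 0.0169 + 0.0576 + 0.0484 + 0.0400 = 0.2070
B_lapi = 1 / 0.2070 = 4.8309
Ranking by B (broadest → narrowest): Bombus lapidarius (4.83) > Bombus hortorum (2.92) > Bombus pascuorum (1.80) > Bombus terrestris (1.40)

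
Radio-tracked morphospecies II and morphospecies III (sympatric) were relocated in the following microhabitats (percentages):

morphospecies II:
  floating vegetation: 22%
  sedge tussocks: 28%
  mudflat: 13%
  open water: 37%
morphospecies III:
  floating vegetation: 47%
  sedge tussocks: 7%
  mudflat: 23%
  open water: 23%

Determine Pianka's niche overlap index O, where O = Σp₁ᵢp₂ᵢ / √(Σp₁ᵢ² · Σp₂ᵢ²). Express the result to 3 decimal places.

Convert percentages to proportions (divide by 100).
Σ p₁ᵢp₂ᵢ = 0.1034 + 0.0196 + 0.0299 + 0.0851 = 0.2380
Σp_1ᵢ² = 0.22² + 0.28² + 0.13² + 0.37² = 0.0484 + 0.0784 + 0.0169 + 0.1369 = 0.2806
Σp_2ᵢ² = 0.47² + 0.07² + 0.23² + 0.23² = 0.2209 + 0.0049 + 0.0529 + 0.0529 = 0.3316
O = 0.2380 / √(0.2806 × 0.3316) = 0.2380 / 0.305036 = 0.78024

0.780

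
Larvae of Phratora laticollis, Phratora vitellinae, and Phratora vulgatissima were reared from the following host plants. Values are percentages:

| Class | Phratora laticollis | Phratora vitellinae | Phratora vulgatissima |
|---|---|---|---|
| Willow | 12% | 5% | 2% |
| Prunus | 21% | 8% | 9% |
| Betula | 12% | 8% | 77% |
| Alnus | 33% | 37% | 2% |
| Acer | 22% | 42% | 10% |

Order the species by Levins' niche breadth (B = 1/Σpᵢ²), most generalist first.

Phratora laticollis > Phratora vitellinae > Phratora vulgatissima

Convert percentages to proportions (divide by 100).
Σp_latiᵢ² = 0.12² + 0.21² + 0.12² + 0.33² + 0.22² = 0.0144 + 0.0441 + 0.0144 + 0.1089 + 0.0484 = 0.2302
B_lati = 1 / 0.2302 = 4.3440
Σp_viteᵢ² = 0.05² + 0.08² + 0.08² + 0.37² + 0.42² = 0.0025 + 0.0064 + 0.0064 + 0.1369 + 0.1764 = 0.3286
B_vite = 1 / 0.3286 = 3.0432
Σp_vulgᵢ² = 0.02² + 0.09² + 0.77² + 0.02² + 0.10² = 0.0004 + 0.0081 + 0.5929 + 0.0004 + 0.0100 = 0.6118
B_vulg = 1 / 0.6118 = 1.6345
Ranking by B (broadest → narrowest): Phratora laticollis (4.34) > Phratora vitellinae (3.04) > Phratora vulgatissima (1.63)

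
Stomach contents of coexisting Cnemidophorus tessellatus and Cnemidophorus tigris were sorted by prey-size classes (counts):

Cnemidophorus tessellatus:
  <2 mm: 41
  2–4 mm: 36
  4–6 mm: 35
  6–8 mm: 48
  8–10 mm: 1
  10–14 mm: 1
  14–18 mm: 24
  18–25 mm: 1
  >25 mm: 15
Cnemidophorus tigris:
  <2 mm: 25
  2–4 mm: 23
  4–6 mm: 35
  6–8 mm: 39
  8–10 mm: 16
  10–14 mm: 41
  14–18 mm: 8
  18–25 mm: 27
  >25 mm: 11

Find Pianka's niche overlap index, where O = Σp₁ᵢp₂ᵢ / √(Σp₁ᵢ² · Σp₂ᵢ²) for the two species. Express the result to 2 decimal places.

Proportions for Cnemidophorus tessellatus (n=202): 41/202=0.2030, 36/202=0.1782, 35/202=0.1733, 48/202=0.2376, 1/202=0.0050, 1/202=0.0050, 24/202=0.1188, 1/202=0.0050, 15/202=0.0743
Proportions for Cnemidophorus tigris (n=225): 25/225=0.1111, 23/225=0.1022, 35/225=0.1556, 39/225=0.1733, 16/225=0.0711, 41/225=0.1822, 8/225=0.0356, 27/225=0.1200, 11/225=0.0489
Σ p₁ᵢp₂ᵢ = 0.022553 + 0.018212 + 0.026965 + 0.041176 + 0.000356 + 0.000911 + 0.004229 + 0.000600 + 0.003633 = 0.118635
Σp_1ᵢ² = 0.2030² + 0.1782² + 0.1733² + 0.2376² + 0.0050² + 0.0050² + 0.1188² + 0.0050² + 0.0743² = 0.041209 + 0.031755 + 0.030033 + 0.056454 + 0.000025 + 0.000025 + 0.014113 + 0.000025 + 0.005520 = 0.179159
Σp_2ᵢ² = 0.1111² + 0.1022² + 0.1556² + 0.1733² + 0.0711² + 0.1822² + 0.0356² + 0.1200² + 0.0489² = 0.012343 + 0.010445 + 0.024211 + 0.030033 + 0.005055 + 0.033197 + 0.001267 + 0.014400 + 0.002391 = 0.133342
O = 0.118635 / √(0.179159 × 0.133342) = 0.118635 / 0.1545620 = 0.7676

0.77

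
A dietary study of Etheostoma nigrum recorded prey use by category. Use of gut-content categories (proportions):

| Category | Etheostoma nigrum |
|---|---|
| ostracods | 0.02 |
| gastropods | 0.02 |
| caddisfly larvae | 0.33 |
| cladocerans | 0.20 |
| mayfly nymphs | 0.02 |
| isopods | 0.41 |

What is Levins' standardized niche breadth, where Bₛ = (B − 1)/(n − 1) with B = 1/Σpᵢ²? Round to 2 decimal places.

Σpᵢ² = 0.02² + 0.02² + 0.33² + 0.20² + 0.02² + 0.41² = 0.0004 + 0.0004 + 0.1089 + 0.0400 + 0.0004 + 0.1681 = 0.3182
B = 1 / 0.3182 = 3.1427
Bₛ = (B − 1)/(n − 1) = (3.1427 − 1)/(6 − 1) = 2.1427/5 = 0.4285

0.43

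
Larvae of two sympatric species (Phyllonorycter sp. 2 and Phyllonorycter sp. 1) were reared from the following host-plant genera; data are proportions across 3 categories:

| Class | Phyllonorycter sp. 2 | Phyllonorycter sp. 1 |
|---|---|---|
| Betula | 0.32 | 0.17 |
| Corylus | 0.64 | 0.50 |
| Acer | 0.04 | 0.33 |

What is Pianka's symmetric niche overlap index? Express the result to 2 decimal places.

Σ p₁ᵢp₂ᵢ = 0.0544 + 0.3200 + 0.0132 = 0.3876
Σp_1ᵢ² = 0.32² + 0.64² + 0.04² = 0.1024 + 0.4096 + 0.0016 = 0.5136
Σp_2ᵢ² = 0.17² + 0.50² + 0.33² = 0.0289 + 0.2500 + 0.1089 = 0.3878
O = 0.3876 / √(0.5136 × 0.3878) = 0.3876 / 0.44629 = 0.8685

0.87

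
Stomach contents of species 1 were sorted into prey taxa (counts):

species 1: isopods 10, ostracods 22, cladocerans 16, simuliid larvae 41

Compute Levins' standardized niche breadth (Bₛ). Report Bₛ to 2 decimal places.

0.71

Proportions for species 1 (n=89): 10/89=0.1124, 22/89=0.2472, 16/89=0.1798, 41/89=0.4607
Σpᵢ² = 0.1124² + 0.2472² + 0.1798² + 0.4607² = 0.012634 + 0.061108 + 0.032328 + 0.212244 = 0.318314
B = 1 / 0.318314 = 3.1416
Bₛ = (B − 1)/(n − 1) = (3.1416 − 1)/(4 − 1) = 2.1416/3 = 0.7139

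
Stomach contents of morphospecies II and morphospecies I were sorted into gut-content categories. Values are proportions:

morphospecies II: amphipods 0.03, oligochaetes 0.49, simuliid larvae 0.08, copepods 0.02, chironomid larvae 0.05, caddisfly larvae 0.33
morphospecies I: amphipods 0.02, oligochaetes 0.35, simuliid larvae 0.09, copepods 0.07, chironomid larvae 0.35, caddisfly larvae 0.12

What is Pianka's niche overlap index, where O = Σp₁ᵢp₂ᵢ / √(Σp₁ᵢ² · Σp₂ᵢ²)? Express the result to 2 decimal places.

0.76

Σ p₁ᵢp₂ᵢ = 0.0006 + 0.1715 + 0.0072 + 0.0014 + 0.0175 + 0.0396 = 0.2378
Σp_1ᵢ² = 0.03² + 0.49² + 0.08² + 0.02² + 0.05² + 0.33² = 0.0009 + 0.2401 + 0.0064 + 0.0004 + 0.0025 + 0.1089 = 0.3592
Σp_2ᵢ² = 0.02² + 0.35² + 0.09² + 0.07² + 0.35² + 0.12² = 0.0004 + 0.1225 + 0.0081 + 0.0049 + 0.1225 + 0.0144 = 0.2728
O = 0.2378 / √(0.3592 × 0.2728) = 0.2378 / 0.31303 = 0.7597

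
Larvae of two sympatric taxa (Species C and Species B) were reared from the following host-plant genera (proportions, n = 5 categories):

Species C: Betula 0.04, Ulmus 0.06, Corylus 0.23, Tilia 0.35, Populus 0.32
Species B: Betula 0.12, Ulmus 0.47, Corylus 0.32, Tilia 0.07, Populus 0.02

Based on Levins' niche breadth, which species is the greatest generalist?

Σp_Cᵢ² = 0.04² + 0.06² + 0.23² + 0.35² + 0.32² = 0.0016 + 0.0036 + 0.0529 + 0.1225 + 0.1024 = 0.2830
B_C = 1 / 0.2830 = 3.5336
Σp_Bᵢ² = 0.12² + 0.47² + 0.32² + 0.07² + 0.02² = 0.0144 + 0.2209 + 0.1024 + 0.0049 + 0.0004 = 0.3430
B_B = 1 / 0.3430 = 2.9155
Highest B → broadest niche (most generalist): Species C (B = 3.53).

Species C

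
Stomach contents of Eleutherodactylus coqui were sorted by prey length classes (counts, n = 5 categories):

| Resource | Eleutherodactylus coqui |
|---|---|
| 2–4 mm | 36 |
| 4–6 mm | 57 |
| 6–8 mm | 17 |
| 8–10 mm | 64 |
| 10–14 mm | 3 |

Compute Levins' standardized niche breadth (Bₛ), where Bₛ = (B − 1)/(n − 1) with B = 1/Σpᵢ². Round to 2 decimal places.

0.63

Proportions for Eleutherodactylus coqui (n=177): 36/177=0.2034, 57/177=0.3220, 17/177=0.0960, 64/177=0.3616, 3/177=0.0169
Σpᵢ² = 0.2034² + 0.3220² + 0.0960² + 0.3616² + 0.0169² = 0.041372 + 0.103684 + 0.009216 + 0.130755 + 0.000286 = 0.285313
B = 1 / 0.285313 = 3.5049
Bₛ = (B − 1)/(n − 1) = (3.5049 − 1)/(5 − 1) = 2.5049/4 = 0.6262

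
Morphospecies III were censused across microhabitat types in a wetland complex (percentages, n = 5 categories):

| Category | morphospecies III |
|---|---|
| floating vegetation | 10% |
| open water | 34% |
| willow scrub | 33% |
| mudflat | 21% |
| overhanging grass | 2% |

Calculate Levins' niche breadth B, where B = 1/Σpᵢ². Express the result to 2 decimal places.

3.58

Convert percentages to proportions (divide by 100).
Σpᵢ² = 0.10² + 0.34² + 0.33² + 0.21² + 0.02² = 0.0100 + 0.1156 + 0.1089 + 0.0441 + 0.0004 = 0.2790
B = 1 / 0.2790 = 3.5842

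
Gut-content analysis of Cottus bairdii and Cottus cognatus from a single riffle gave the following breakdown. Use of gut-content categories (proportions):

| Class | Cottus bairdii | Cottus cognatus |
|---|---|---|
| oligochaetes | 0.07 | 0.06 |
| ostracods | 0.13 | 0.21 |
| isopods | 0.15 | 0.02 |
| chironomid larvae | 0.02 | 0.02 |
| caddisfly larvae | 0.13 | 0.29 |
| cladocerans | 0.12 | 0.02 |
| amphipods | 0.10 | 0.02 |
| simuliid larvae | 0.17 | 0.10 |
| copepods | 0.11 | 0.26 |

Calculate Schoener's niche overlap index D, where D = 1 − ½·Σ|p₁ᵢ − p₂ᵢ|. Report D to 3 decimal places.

Σ|p₁ᵢ − p₂ᵢ| = 0.01 + 0.08 + 0.13 + 0.00 + 0.16 + 0.10 + 0.08 + 0.07 + 0.15 = 0.78
D = 1 − ½ × 0.78 = 1 − 0.390 = 0.61000

0.610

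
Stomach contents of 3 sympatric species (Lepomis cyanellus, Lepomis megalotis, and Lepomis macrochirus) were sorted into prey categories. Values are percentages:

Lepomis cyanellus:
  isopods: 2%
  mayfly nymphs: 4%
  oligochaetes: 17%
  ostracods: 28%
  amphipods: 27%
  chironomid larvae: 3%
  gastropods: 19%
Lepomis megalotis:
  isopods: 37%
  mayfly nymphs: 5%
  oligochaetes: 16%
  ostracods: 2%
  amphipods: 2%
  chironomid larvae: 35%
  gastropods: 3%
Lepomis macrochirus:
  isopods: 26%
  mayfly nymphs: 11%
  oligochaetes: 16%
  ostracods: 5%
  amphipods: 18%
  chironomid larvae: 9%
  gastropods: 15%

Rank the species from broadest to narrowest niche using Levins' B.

Lepomis macrochirus > Lepomis cyanellus > Lepomis megalotis

Convert percentages to proportions (divide by 100).
Σp_cyanᵢ² = 0.02² + 0.04² + 0.17² + 0.28² + 0.27² + 0.03² + 0.19² = 0.0004 + 0.0016 + 0.0289 + 0.0784 + 0.0729 + 0.0009 + 0.0361 = 0.2192
B_cyan = 1 / 0.2192 = 4.5620
Σp_megaᵢ² = 0.37² + 0.05² + 0.16² + 0.02² + 0.02² + 0.35² + 0.03² = 0.1369 + 0.0025 + 0.0256 + 0.0004 + 0.0004 + 0.1225 + 0.0009 = 0.2892
B_mega = 1 / 0.2892 = 3.4578
Σp_macrᵢ² = 0.26² + 0.11² + 0.16² + 0.05² + 0.18² + 0.09² + 0.15² = 0.0676 + 0.0121 + 0.0256 + 0.0025 + 0.0324 + 0.0081 + 0.0225 = 0.1708
B_macr = 1 / 0.1708 = 5.8548
Ranking by B (broadest → narrowest): Lepomis macrochirus (5.85) > Lepomis cyanellus (4.56) > Lepomis megalotis (3.46)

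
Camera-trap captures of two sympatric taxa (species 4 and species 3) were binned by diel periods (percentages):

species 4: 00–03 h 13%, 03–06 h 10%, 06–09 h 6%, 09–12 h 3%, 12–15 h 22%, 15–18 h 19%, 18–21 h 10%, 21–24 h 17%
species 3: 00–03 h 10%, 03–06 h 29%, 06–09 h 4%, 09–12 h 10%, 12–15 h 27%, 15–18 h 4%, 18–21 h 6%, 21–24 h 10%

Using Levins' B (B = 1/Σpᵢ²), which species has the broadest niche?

Convert percentages to proportions (divide by 100).
Σp_4ᵢ² = 0.13² + 0.10² + 0.06² + 0.03² + 0.22² + 0.19² + 0.10² + 0.17² = 0.0169 + 0.0100 + 0.0036 + 0.0009 + 0.0484 + 0.0361 + 0.0100 + 0.0289 = 0.1548
B_4 = 1 / 0.1548 = 6.4599
Σp_3ᵢ² = 0.10² + 0.29² + 0.04² + 0.10² + 0.27² + 0.04² + 0.06² + 0.10² = 0.0100 + 0.0841 + 0.0016 + 0.0100 + 0.0729 + 0.0016 + 0.0036 + 0.0100 = 0.1938
B_3 = 1 / 0.1938 = 5.1600
Highest B → broadest niche (most generalist): species 4 (B = 6.46).

species 4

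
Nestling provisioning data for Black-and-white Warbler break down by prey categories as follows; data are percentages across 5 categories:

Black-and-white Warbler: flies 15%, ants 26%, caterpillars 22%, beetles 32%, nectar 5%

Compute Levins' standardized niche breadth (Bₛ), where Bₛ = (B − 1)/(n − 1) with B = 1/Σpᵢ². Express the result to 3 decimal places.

0.777

Convert percentages to proportions (divide by 100).
Σpᵢ² = 0.15² + 0.26² + 0.22² + 0.32² + 0.05² = 0.0225 + 0.0676 + 0.0484 + 0.1024 + 0.0025 = 0.2434
B = 1 / 0.2434 = 4.10846
Bₛ = (B − 1)/(n − 1) = (4.10846 − 1)/(5 − 1) = 3.10846/4 = 0.77712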